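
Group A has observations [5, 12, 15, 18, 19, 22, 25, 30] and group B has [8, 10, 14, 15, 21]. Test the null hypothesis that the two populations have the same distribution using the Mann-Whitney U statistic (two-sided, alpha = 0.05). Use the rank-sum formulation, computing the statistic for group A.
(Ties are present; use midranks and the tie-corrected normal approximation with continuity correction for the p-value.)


Step 1: Combine and sort all 13 observations; assign midranks.
sorted (value, group): (5,X), (8,Y), (10,Y), (12,X), (14,Y), (15,X), (15,Y), (18,X), (19,X), (21,Y), (22,X), (25,X), (30,X)
ranks: 5->1, 8->2, 10->3, 12->4, 14->5, 15->6.5, 15->6.5, 18->8, 19->9, 21->10, 22->11, 25->12, 30->13
Step 2: Rank sum for X: R1 = 1 + 4 + 6.5 + 8 + 9 + 11 + 12 + 13 = 64.5.
Step 3: U_X = R1 - n1(n1+1)/2 = 64.5 - 8*9/2 = 64.5 - 36 = 28.5.
       U_Y = n1*n2 - U_X = 40 - 28.5 = 11.5.
Step 4: Ties are present, so use the tie-corrected normal approximation (with continuity correction) for the p-value.
Step 5: p-value = 0.240919; compare to alpha = 0.05. fail to reject H0.

U_X = 28.5, p = 0.240919, fail to reject H0 at alpha = 0.05.


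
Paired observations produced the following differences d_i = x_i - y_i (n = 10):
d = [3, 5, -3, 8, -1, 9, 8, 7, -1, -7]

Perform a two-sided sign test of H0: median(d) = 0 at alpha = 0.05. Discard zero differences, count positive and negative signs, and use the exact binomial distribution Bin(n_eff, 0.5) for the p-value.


Step 1: Discard zero differences. Original n = 10; n_eff = number of nonzero differences = 10.
Nonzero differences (with sign): +3, +5, -3, +8, -1, +9, +8, +7, -1, -7
Step 2: Count signs: positive = 6, negative = 4.
Step 3: Under H0: P(positive) = 0.5, so the number of positives S ~ Bin(10, 0.5).
Step 4: Two-sided exact p-value = sum of Bin(10,0.5) probabilities at or below the observed probability = 0.753906.
Step 5: alpha = 0.05. fail to reject H0.

n_eff = 10, pos = 6, neg = 4, p = 0.753906, fail to reject H0.


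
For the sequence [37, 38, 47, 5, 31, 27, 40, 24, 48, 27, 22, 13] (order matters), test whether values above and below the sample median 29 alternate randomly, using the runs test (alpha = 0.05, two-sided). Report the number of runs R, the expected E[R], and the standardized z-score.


Step 1: Compute median = 29; label A = above, B = below.
Labels in order: AAABABABABBB  (n_A = 6, n_B = 6)
Step 2: Count runs R = 8.
Step 3: Under H0 (random ordering), E[R] = 2*n_A*n_B/(n_A+n_B) + 1 = 2*6*6/12 + 1 = 7.0000.
        Var[R] = 2*n_A*n_B*(2*n_A*n_B - n_A - n_B) / ((n_A+n_B)^2 * (n_A+n_B-1)) = 4320/1584 = 2.7273.
        SD[R] = 1.6514.
Step 4: Continuity-corrected z = (R - 0.5 - E[R]) / SD[R] = (8 - 0.5 - 7.0000) / 1.6514 = 0.3028.
Step 5: Two-sided p-value via normal approximation = 2*(1 - Phi(|z|)) = 0.762069.
Step 6: alpha = 0.05. fail to reject H0.

R = 8, z = 0.3028, p = 0.762069, fail to reject H0.


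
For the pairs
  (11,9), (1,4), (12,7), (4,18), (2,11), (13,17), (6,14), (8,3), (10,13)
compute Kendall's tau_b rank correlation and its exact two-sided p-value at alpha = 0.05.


Step 1: Enumerate the 36 unordered pairs (i,j) with i<j and classify each by sign(x_j-x_i) * sign(y_j-y_i).
  (1,2):dx=-10,dy=-5->C; (1,3):dx=+1,dy=-2->D; (1,4):dx=-7,dy=+9->D; (1,5):dx=-9,dy=+2->D
  (1,6):dx=+2,dy=+8->C; (1,7):dx=-5,dy=+5->D; (1,8):dx=-3,dy=-6->C; (1,9):dx=-1,dy=+4->D
  (2,3):dx=+11,dy=+3->C; (2,4):dx=+3,dy=+14->C; (2,5):dx=+1,dy=+7->C; (2,6):dx=+12,dy=+13->C
  (2,7):dx=+5,dy=+10->C; (2,8):dx=+7,dy=-1->D; (2,9):dx=+9,dy=+9->C; (3,4):dx=-8,dy=+11->D
  (3,5):dx=-10,dy=+4->D; (3,6):dx=+1,dy=+10->C; (3,7):dx=-6,dy=+7->D; (3,8):dx=-4,dy=-4->C
  (3,9):dx=-2,dy=+6->D; (4,5):dx=-2,dy=-7->C; (4,6):dx=+9,dy=-1->D; (4,7):dx=+2,dy=-4->D
  (4,8):dx=+4,dy=-15->D; (4,9):dx=+6,dy=-5->D; (5,6):dx=+11,dy=+6->C; (5,7):dx=+4,dy=+3->C
  (5,8):dx=+6,dy=-8->D; (5,9):dx=+8,dy=+2->C; (6,7):dx=-7,dy=-3->C; (6,8):dx=-5,dy=-14->C
  (6,9):dx=-3,dy=-4->C; (7,8):dx=+2,dy=-11->D; (7,9):dx=+4,dy=-1->D; (8,9):dx=+2,dy=+10->C
Step 2: C = 19, D = 17, total pairs = 36.
Step 3: tau = (C - D)/(n(n-1)/2) = (19 - 17)/36 = 0.055556.
Step 4: Exact two-sided p-value (enumerate n! = 362880 permutations of y under H0): p = 0.919455.
Step 5: alpha = 0.05. fail to reject H0.

tau_b = 0.0556 (C=19, D=17), p = 0.919455, fail to reject H0.


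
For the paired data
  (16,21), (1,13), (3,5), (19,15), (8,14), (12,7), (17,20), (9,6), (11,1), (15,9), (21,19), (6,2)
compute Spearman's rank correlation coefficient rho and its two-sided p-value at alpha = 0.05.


Step 1: Rank x and y separately (midranks; no ties here).
rank(x): 16->9, 1->1, 3->2, 19->11, 8->4, 12->7, 17->10, 9->5, 11->6, 15->8, 21->12, 6->3
rank(y): 21->12, 13->7, 5->3, 15->9, 14->8, 7->5, 20->11, 6->4, 1->1, 9->6, 19->10, 2->2
Step 2: d_i = R_x(i) - R_y(i); compute d_i^2.
  (9-12)^2=9, (1-7)^2=36, (2-3)^2=1, (11-9)^2=4, (4-8)^2=16, (7-5)^2=4, (10-11)^2=1, (5-4)^2=1, (6-1)^2=25, (8-6)^2=4, (12-10)^2=4, (3-2)^2=1
sum(d^2) = 106.
Step 3: rho = 1 - 6*106 / (12*(12^2 - 1)) = 1 - 636/1716 = 0.629371.
Step 4: Under H0, t = rho * sqrt((n-2)/(1-rho^2)) = 2.5611 ~ t(10).
Step 5: Two-sided p-value from the t-distribution with 10 df = 0.028320.
Step 6: alpha = 0.05. reject H0.

rho = 0.6294, p = 0.028320, reject H0 at alpha = 0.05.


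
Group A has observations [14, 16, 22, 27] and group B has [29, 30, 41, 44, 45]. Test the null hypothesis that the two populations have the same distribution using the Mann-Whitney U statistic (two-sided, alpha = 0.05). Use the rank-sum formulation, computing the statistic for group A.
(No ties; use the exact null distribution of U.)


Step 1: Combine and sort all 9 observations; assign midranks.
sorted (value, group): (14,X), (16,X), (22,X), (27,X), (29,Y), (30,Y), (41,Y), (44,Y), (45,Y)
ranks: 14->1, 16->2, 22->3, 27->4, 29->5, 30->6, 41->7, 44->8, 45->9
Step 2: Rank sum for X: R1 = 1 + 2 + 3 + 4 = 10.
Step 3: U_X = R1 - n1(n1+1)/2 = 10 - 4*5/2 = 10 - 10 = 0.
       U_Y = n1*n2 - U_X = 20 - 0 = 20.
Step 4: No ties, so the exact null distribution of U (based on enumerating the C(9,4) = 126 equally likely rank assignments) gives the two-sided p-value.
Step 5: p-value = 0.015873; compare to alpha = 0.05. reject H0.

U_X = 0, p = 0.015873, reject H0 at alpha = 0.05.


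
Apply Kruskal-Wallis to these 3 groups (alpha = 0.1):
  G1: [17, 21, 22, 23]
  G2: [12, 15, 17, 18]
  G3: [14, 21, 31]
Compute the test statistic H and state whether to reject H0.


Step 1: Combine all N = 11 observations and assign midranks.
sorted (value, group, rank): (12,G2,1), (14,G3,2), (15,G2,3), (17,G1,4.5), (17,G2,4.5), (18,G2,6), (21,G1,7.5), (21,G3,7.5), (22,G1,9), (23,G1,10), (31,G3,11)
Step 2: Sum ranks within each group.
R_1 = 31 (n_1 = 4)
R_2 = 14.5 (n_2 = 4)
R_3 = 20.5 (n_3 = 3)
Step 3: H = 12/(N(N+1)) * sum(R_i^2/n_i) - 3(N+1)
     = 12/(11*12) * (31^2/4 + 14.5^2/4 + 20.5^2/3) - 3*12
     = 0.090909 * 432.896 - 36
     = 3.354167.
Step 4: Ties present; correction factor C = 1 - 12/(11^3 - 11) = 0.990909. Corrected H = 3.354167 / 0.990909 = 3.384939.
Step 5: Under H0, H ~ chi^2(2); p-value = 0.184064.
Step 6: alpha = 0.1. fail to reject H0.

H = 3.3849, df = 2, p = 0.184064, fail to reject H0.


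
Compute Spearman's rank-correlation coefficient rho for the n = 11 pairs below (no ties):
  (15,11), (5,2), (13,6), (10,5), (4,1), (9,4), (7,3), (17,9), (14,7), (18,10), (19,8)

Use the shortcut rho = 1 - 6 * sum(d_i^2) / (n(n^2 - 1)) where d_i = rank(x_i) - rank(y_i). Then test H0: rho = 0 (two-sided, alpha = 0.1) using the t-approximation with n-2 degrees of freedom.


Step 1: Rank x and y separately (midranks; no ties here).
rank(x): 15->8, 5->2, 13->6, 10->5, 4->1, 9->4, 7->3, 17->9, 14->7, 18->10, 19->11
rank(y): 11->11, 2->2, 6->6, 5->5, 1->1, 4->4, 3->3, 9->9, 7->7, 10->10, 8->8
Step 2: d_i = R_x(i) - R_y(i); compute d_i^2.
  (8-11)^2=9, (2-2)^2=0, (6-6)^2=0, (5-5)^2=0, (1-1)^2=0, (4-4)^2=0, (3-3)^2=0, (9-9)^2=0, (7-7)^2=0, (10-10)^2=0, (11-8)^2=9
sum(d^2) = 18.
Step 3: rho = 1 - 6*18 / (11*(11^2 - 1)) = 1 - 108/1320 = 0.918182.
Step 4: Under H0, t = rho * sqrt((n-2)/(1-rho^2)) = 6.9531 ~ t(9).
Step 5: Two-sided p-value from the t-distribution with 9 df = 0.000067.
Step 6: alpha = 0.1. reject H0.

rho = 0.9182, p = 0.000067, reject H0 at alpha = 0.1.


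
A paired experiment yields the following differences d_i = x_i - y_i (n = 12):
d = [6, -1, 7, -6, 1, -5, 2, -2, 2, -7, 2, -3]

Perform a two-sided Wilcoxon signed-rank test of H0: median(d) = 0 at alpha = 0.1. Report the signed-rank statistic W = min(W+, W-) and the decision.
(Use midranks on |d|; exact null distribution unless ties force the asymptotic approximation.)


Step 1: Drop any zero differences (none here) and take |d_i|.
|d| = [6, 1, 7, 6, 1, 5, 2, 2, 2, 7, 2, 3]
Step 2: Midrank |d_i| (ties get averaged ranks).
ranks: |6|->9.5, |1|->1.5, |7|->11.5, |6|->9.5, |1|->1.5, |5|->8, |2|->4.5, |2|->4.5, |2|->4.5, |7|->11.5, |2|->4.5, |3|->7
Step 3: Attach original signs; sum ranks with positive sign and with negative sign.
W+ = 9.5 + 11.5 + 1.5 + 4.5 + 4.5 + 4.5 = 36
W- = 1.5 + 9.5 + 8 + 4.5 + 11.5 + 7 = 42
(Check: W+ + W- = 78 should equal n(n+1)/2 = 78.)
Step 4: Test statistic W = min(W+, W-) = 36.
Step 5: Ties in |d|, so use the tie-corrected normal approximation.
        E[W] = n(n+1)/4 = 12*13/4 = 39.
        Tie groups: |d|=1 (t=2), |d|=2 (t=4), |d|=6 (t=2), |d|=7 (t=2); sum(t^3 - t) = 78.
        Var[W] = n(n+1)(2n+1)/24 - sum(t^3-t)/48 = 3900/24 - 78/48 = 160.875.
        z = (W - E[W]) / sqrt(Var[W]) = (36 - 39) / 12.6837 = -0.2365.
        Two-sided p = 2*Phi(z) = 0.813025.
Step 6: alpha = 0.1. fail to reject H0.

W+ = 36, W- = 42, W = min = 36, p = 0.813025, fail to reject H0.


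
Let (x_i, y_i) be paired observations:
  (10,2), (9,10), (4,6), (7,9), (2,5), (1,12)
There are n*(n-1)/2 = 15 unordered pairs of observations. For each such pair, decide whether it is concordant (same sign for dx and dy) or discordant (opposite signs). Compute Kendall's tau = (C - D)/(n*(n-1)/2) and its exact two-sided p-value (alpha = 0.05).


Step 1: Enumerate the 15 unordered pairs (i,j) with i<j and classify each by sign(x_j-x_i) * sign(y_j-y_i).
  (1,2):dx=-1,dy=+8->D; (1,3):dx=-6,dy=+4->D; (1,4):dx=-3,dy=+7->D; (1,5):dx=-8,dy=+3->D
  (1,6):dx=-9,dy=+10->D; (2,3):dx=-5,dy=-4->C; (2,4):dx=-2,dy=-1->C; (2,5):dx=-7,dy=-5->C
  (2,6):dx=-8,dy=+2->D; (3,4):dx=+3,dy=+3->C; (3,5):dx=-2,dy=-1->C; (3,6):dx=-3,dy=+6->D
  (4,5):dx=-5,dy=-4->C; (4,6):dx=-6,dy=+3->D; (5,6):dx=-1,dy=+7->D
Step 2: C = 6, D = 9, total pairs = 15.
Step 3: tau = (C - D)/(n(n-1)/2) = (6 - 9)/15 = -0.200000.
Step 4: Exact two-sided p-value (enumerate n! = 720 permutations of y under H0): p = 0.719444.
Step 5: alpha = 0.05. fail to reject H0.

tau_b = -0.2000 (C=6, D=9), p = 0.719444, fail to reject H0.


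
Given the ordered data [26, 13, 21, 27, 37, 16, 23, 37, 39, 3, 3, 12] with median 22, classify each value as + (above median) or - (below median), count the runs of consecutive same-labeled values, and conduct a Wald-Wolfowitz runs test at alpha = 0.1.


Step 1: Compute median = 22; label A = above, B = below.
Labels in order: ABBAABAAABBB  (n_A = 6, n_B = 6)
Step 2: Count runs R = 6.
Step 3: Under H0 (random ordering), E[R] = 2*n_A*n_B/(n_A+n_B) + 1 = 2*6*6/12 + 1 = 7.0000.
        Var[R] = 2*n_A*n_B*(2*n_A*n_B - n_A - n_B) / ((n_A+n_B)^2 * (n_A+n_B-1)) = 4320/1584 = 2.7273.
        SD[R] = 1.6514.
Step 4: Continuity-corrected z = (R + 0.5 - E[R]) / SD[R] = (6 + 0.5 - 7.0000) / 1.6514 = -0.3028.
Step 5: Two-sided p-value via normal approximation = 2*(1 - Phi(|z|)) = 0.762069.
Step 6: alpha = 0.1. fail to reject H0.

R = 6, z = -0.3028, p = 0.762069, fail to reject H0.


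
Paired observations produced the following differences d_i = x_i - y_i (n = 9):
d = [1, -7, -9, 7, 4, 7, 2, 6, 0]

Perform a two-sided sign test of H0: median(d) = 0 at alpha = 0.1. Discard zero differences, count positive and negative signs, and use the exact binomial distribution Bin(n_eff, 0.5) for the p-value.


Step 1: Discard zero differences. Original n = 9; n_eff = number of nonzero differences = 8.
Nonzero differences (with sign): +1, -7, -9, +7, +4, +7, +2, +6
Step 2: Count signs: positive = 6, negative = 2.
Step 3: Under H0: P(positive) = 0.5, so the number of positives S ~ Bin(8, 0.5).
Step 4: Two-sided exact p-value = sum of Bin(8,0.5) probabilities at or below the observed probability = 0.289062.
Step 5: alpha = 0.1. fail to reject H0.

n_eff = 8, pos = 6, neg = 2, p = 0.289062, fail to reject H0.


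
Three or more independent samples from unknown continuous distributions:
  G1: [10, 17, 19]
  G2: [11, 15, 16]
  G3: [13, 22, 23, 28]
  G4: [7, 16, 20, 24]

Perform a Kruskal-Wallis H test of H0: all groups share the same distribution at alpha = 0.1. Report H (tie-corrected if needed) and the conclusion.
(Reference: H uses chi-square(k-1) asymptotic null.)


Step 1: Combine all N = 14 observations and assign midranks.
sorted (value, group, rank): (7,G4,1), (10,G1,2), (11,G2,3), (13,G3,4), (15,G2,5), (16,G2,6.5), (16,G4,6.5), (17,G1,8), (19,G1,9), (20,G4,10), (22,G3,11), (23,G3,12), (24,G4,13), (28,G3,14)
Step 2: Sum ranks within each group.
R_1 = 19 (n_1 = 3)
R_2 = 14.5 (n_2 = 3)
R_3 = 41 (n_3 = 4)
R_4 = 30.5 (n_4 = 4)
Step 3: H = 12/(N(N+1)) * sum(R_i^2/n_i) - 3(N+1)
     = 12/(14*15) * (19^2/3 + 14.5^2/3 + 41^2/4 + 30.5^2/4) - 3*15
     = 0.057143 * 843.229 - 45
     = 3.184524.
Step 4: Ties present; correction factor C = 1 - 6/(14^3 - 14) = 0.997802. Corrected H = 3.184524 / 0.997802 = 3.191538.
Step 5: Under H0, H ~ chi^2(3); p-value = 0.363026.
Step 6: alpha = 0.1. fail to reject H0.

H = 3.1915, df = 3, p = 0.363026, fail to reject H0.


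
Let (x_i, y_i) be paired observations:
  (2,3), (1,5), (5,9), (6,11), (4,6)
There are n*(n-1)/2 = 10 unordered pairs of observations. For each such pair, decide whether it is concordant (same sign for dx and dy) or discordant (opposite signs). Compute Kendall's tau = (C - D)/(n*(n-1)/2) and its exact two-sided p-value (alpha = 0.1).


Step 1: Enumerate the 10 unordered pairs (i,j) with i<j and classify each by sign(x_j-x_i) * sign(y_j-y_i).
  (1,2):dx=-1,dy=+2->D; (1,3):dx=+3,dy=+6->C; (1,4):dx=+4,dy=+8->C; (1,5):dx=+2,dy=+3->C
  (2,3):dx=+4,dy=+4->C; (2,4):dx=+5,dy=+6->C; (2,5):dx=+3,dy=+1->C; (3,4):dx=+1,dy=+2->C
  (3,5):dx=-1,dy=-3->C; (4,5):dx=-2,dy=-5->C
Step 2: C = 9, D = 1, total pairs = 10.
Step 3: tau = (C - D)/(n(n-1)/2) = (9 - 1)/10 = 0.800000.
Step 4: Exact two-sided p-value (enumerate n! = 120 permutations of y under H0): p = 0.083333.
Step 5: alpha = 0.1. reject H0.

tau_b = 0.8000 (C=9, D=1), p = 0.083333, reject H0.


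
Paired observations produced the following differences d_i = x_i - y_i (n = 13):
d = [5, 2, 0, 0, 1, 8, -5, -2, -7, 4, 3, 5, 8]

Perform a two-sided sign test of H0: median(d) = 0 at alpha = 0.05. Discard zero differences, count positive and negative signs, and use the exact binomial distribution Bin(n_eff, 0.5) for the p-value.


Step 1: Discard zero differences. Original n = 13; n_eff = number of nonzero differences = 11.
Nonzero differences (with sign): +5, +2, +1, +8, -5, -2, -7, +4, +3, +5, +8
Step 2: Count signs: positive = 8, negative = 3.
Step 3: Under H0: P(positive) = 0.5, so the number of positives S ~ Bin(11, 0.5).
Step 4: Two-sided exact p-value = sum of Bin(11,0.5) probabilities at or below the observed probability = 0.226562.
Step 5: alpha = 0.05. fail to reject H0.

n_eff = 11, pos = 8, neg = 3, p = 0.226562, fail to reject H0.


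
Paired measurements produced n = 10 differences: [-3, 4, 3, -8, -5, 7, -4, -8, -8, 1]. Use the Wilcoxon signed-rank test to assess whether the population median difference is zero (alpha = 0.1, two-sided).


Step 1: Drop any zero differences (none here) and take |d_i|.
|d| = [3, 4, 3, 8, 5, 7, 4, 8, 8, 1]
Step 2: Midrank |d_i| (ties get averaged ranks).
ranks: |3|->2.5, |4|->4.5, |3|->2.5, |8|->9, |5|->6, |7|->7, |4|->4.5, |8|->9, |8|->9, |1|->1
Step 3: Attach original signs; sum ranks with positive sign and with negative sign.
W+ = 4.5 + 2.5 + 7 + 1 = 15
W- = 2.5 + 9 + 6 + 4.5 + 9 + 9 = 40
(Check: W+ + W- = 55 should equal n(n+1)/2 = 55.)
Step 4: Test statistic W = min(W+, W-) = 15.
Step 5: Ties in |d|, so use the tie-corrected normal approximation.
        E[W] = n(n+1)/4 = 10*11/4 = 27.5.
        Tie groups: |d|=3 (t=2), |d|=4 (t=2), |d|=8 (t=3); sum(t^3 - t) = 36.
        Var[W] = n(n+1)(2n+1)/24 - sum(t^3-t)/48 = 2310/24 - 36/48 = 95.5.
        z = (W - E[W]) / sqrt(Var[W]) = (15 - 27.5) / 9.7724 = -1.2791.
        Two-sided p = 2*Phi(z) = 0.200858.
Step 6: alpha = 0.1. fail to reject H0.

W+ = 15, W- = 40, W = min = 15, p = 0.200858, fail to reject H0.


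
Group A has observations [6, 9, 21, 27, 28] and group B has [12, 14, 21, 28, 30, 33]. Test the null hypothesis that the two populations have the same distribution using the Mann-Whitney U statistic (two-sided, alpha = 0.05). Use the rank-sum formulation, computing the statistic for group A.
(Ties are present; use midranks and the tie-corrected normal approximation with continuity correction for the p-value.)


Step 1: Combine and sort all 11 observations; assign midranks.
sorted (value, group): (6,X), (9,X), (12,Y), (14,Y), (21,X), (21,Y), (27,X), (28,X), (28,Y), (30,Y), (33,Y)
ranks: 6->1, 9->2, 12->3, 14->4, 21->5.5, 21->5.5, 27->7, 28->8.5, 28->8.5, 30->10, 33->11
Step 2: Rank sum for X: R1 = 1 + 2 + 5.5 + 7 + 8.5 = 24.
Step 3: U_X = R1 - n1(n1+1)/2 = 24 - 5*6/2 = 24 - 15 = 9.
       U_Y = n1*n2 - U_X = 30 - 9 = 21.
Step 4: Ties are present, so use the tie-corrected normal approximation (with continuity correction) for the p-value.
Step 5: p-value = 0.313093; compare to alpha = 0.05. fail to reject H0.

U_X = 9, p = 0.313093, fail to reject H0 at alpha = 0.05.


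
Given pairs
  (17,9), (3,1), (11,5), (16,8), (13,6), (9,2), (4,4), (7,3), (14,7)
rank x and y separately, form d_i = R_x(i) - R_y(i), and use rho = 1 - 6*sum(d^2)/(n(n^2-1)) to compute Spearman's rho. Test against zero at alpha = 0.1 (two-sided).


Step 1: Rank x and y separately (midranks; no ties here).
rank(x): 17->9, 3->1, 11->5, 16->8, 13->6, 9->4, 4->2, 7->3, 14->7
rank(y): 9->9, 1->1, 5->5, 8->8, 6->6, 2->2, 4->4, 3->3, 7->7
Step 2: d_i = R_x(i) - R_y(i); compute d_i^2.
  (9-9)^2=0, (1-1)^2=0, (5-5)^2=0, (8-8)^2=0, (6-6)^2=0, (4-2)^2=4, (2-4)^2=4, (3-3)^2=0, (7-7)^2=0
sum(d^2) = 8.
Step 3: rho = 1 - 6*8 / (9*(9^2 - 1)) = 1 - 48/720 = 0.933333.
Step 4: Under H0, t = rho * sqrt((n-2)/(1-rho^2)) = 6.8783 ~ t(7).
Step 5: Two-sided p-value from the t-distribution with 7 df = 0.000236.
Step 6: alpha = 0.1. reject H0.

rho = 0.9333, p = 0.000236, reject H0 at alpha = 0.1.


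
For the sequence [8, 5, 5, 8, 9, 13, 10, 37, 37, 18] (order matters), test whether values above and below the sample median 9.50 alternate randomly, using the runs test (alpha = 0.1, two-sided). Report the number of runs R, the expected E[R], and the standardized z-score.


Step 1: Compute median = 9.50; label A = above, B = below.
Labels in order: BBBBBAAAAA  (n_A = 5, n_B = 5)
Step 2: Count runs R = 2.
Step 3: Under H0 (random ordering), E[R] = 2*n_A*n_B/(n_A+n_B) + 1 = 2*5*5/10 + 1 = 6.0000.
        Var[R] = 2*n_A*n_B*(2*n_A*n_B - n_A - n_B) / ((n_A+n_B)^2 * (n_A+n_B-1)) = 2000/900 = 2.2222.
        SD[R] = 1.4907.
Step 4: Continuity-corrected z = (R + 0.5 - E[R]) / SD[R] = (2 + 0.5 - 6.0000) / 1.4907 = -2.3479.
Step 5: Two-sided p-value via normal approximation = 2*(1 - Phi(|z|)) = 0.018881.
Step 6: alpha = 0.1. reject H0.

R = 2, z = -2.3479, p = 0.018881, reject H0.


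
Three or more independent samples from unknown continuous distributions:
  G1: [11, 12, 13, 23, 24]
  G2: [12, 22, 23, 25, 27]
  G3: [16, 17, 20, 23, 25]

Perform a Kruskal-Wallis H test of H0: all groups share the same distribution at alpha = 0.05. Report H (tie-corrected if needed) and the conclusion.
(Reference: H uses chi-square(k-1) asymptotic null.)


Step 1: Combine all N = 15 observations and assign midranks.
sorted (value, group, rank): (11,G1,1), (12,G1,2.5), (12,G2,2.5), (13,G1,4), (16,G3,5), (17,G3,6), (20,G3,7), (22,G2,8), (23,G1,10), (23,G2,10), (23,G3,10), (24,G1,12), (25,G2,13.5), (25,G3,13.5), (27,G2,15)
Step 2: Sum ranks within each group.
R_1 = 29.5 (n_1 = 5)
R_2 = 49 (n_2 = 5)
R_3 = 41.5 (n_3 = 5)
Step 3: H = 12/(N(N+1)) * sum(R_i^2/n_i) - 3(N+1)
     = 12/(15*16) * (29.5^2/5 + 49^2/5 + 41.5^2/5) - 3*16
     = 0.050000 * 998.7 - 48
     = 1.935000.
Step 4: Ties present; correction factor C = 1 - 36/(15^3 - 15) = 0.989286. Corrected H = 1.935000 / 0.989286 = 1.955957.
Step 5: Under H0, H ~ chi^2(2); p-value = 0.376071.
Step 6: alpha = 0.05. fail to reject H0.

H = 1.9560, df = 2, p = 0.376071, fail to reject H0.


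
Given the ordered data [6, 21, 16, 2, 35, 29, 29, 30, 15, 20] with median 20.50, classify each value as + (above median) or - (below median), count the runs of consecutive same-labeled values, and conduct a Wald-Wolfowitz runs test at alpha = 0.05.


Step 1: Compute median = 20.50; label A = above, B = below.
Labels in order: BABBAAAABB  (n_A = 5, n_B = 5)
Step 2: Count runs R = 5.
Step 3: Under H0 (random ordering), E[R] = 2*n_A*n_B/(n_A+n_B) + 1 = 2*5*5/10 + 1 = 6.0000.
        Var[R] = 2*n_A*n_B*(2*n_A*n_B - n_A - n_B) / ((n_A+n_B)^2 * (n_A+n_B-1)) = 2000/900 = 2.2222.
        SD[R] = 1.4907.
Step 4: Continuity-corrected z = (R + 0.5 - E[R]) / SD[R] = (5 + 0.5 - 6.0000) / 1.4907 = -0.3354.
Step 5: Two-sided p-value via normal approximation = 2*(1 - Phi(|z|)) = 0.737316.
Step 6: alpha = 0.05. fail to reject H0.

R = 5, z = -0.3354, p = 0.737316, fail to reject H0.


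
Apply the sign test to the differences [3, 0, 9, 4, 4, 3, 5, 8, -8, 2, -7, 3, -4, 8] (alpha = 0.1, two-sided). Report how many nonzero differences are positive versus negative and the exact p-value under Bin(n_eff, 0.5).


Step 1: Discard zero differences. Original n = 14; n_eff = number of nonzero differences = 13.
Nonzero differences (with sign): +3, +9, +4, +4, +3, +5, +8, -8, +2, -7, +3, -4, +8
Step 2: Count signs: positive = 10, negative = 3.
Step 3: Under H0: P(positive) = 0.5, so the number of positives S ~ Bin(13, 0.5).
Step 4: Two-sided exact p-value = sum of Bin(13,0.5) probabilities at or below the observed probability = 0.092285.
Step 5: alpha = 0.1. reject H0.

n_eff = 13, pos = 10, neg = 3, p = 0.092285, reject H0.


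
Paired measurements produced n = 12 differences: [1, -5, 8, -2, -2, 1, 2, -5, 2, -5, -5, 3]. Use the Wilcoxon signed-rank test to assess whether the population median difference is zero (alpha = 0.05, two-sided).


Step 1: Drop any zero differences (none here) and take |d_i|.
|d| = [1, 5, 8, 2, 2, 1, 2, 5, 2, 5, 5, 3]
Step 2: Midrank |d_i| (ties get averaged ranks).
ranks: |1|->1.5, |5|->9.5, |8|->12, |2|->4.5, |2|->4.5, |1|->1.5, |2|->4.5, |5|->9.5, |2|->4.5, |5|->9.5, |5|->9.5, |3|->7
Step 3: Attach original signs; sum ranks with positive sign and with negative sign.
W+ = 1.5 + 12 + 1.5 + 4.5 + 4.5 + 7 = 31
W- = 9.5 + 4.5 + 4.5 + 9.5 + 9.5 + 9.5 = 47
(Check: W+ + W- = 78 should equal n(n+1)/2 = 78.)
Step 4: Test statistic W = min(W+, W-) = 31.
Step 5: Ties in |d|, so use the tie-corrected normal approximation.
        E[W] = n(n+1)/4 = 12*13/4 = 39.
        Tie groups: |d|=1 (t=2), |d|=2 (t=4), |d|=5 (t=4); sum(t^3 - t) = 126.
        Var[W] = n(n+1)(2n+1)/24 - sum(t^3-t)/48 = 3900/24 - 126/48 = 159.875.
        z = (W - E[W]) / sqrt(Var[W]) = (31 - 39) / 12.6442 = -0.6327.
        Two-sided p = 2*Phi(z) = 0.526928.
Step 6: alpha = 0.05. fail to reject H0.

W+ = 31, W- = 47, W = min = 31, p = 0.526928, fail to reject H0.


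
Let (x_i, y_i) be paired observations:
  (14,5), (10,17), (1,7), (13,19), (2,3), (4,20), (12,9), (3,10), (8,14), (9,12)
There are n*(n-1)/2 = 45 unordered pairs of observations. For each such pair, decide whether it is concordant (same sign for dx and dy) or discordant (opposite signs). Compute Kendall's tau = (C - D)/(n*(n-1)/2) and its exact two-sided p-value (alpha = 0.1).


Step 1: Enumerate the 45 unordered pairs (i,j) with i<j and classify each by sign(x_j-x_i) * sign(y_j-y_i).
  (1,2):dx=-4,dy=+12->D; (1,3):dx=-13,dy=+2->D; (1,4):dx=-1,dy=+14->D; (1,5):dx=-12,dy=-2->C
  (1,6):dx=-10,dy=+15->D; (1,7):dx=-2,dy=+4->D; (1,8):dx=-11,dy=+5->D; (1,9):dx=-6,dy=+9->D
  (1,10):dx=-5,dy=+7->D; (2,3):dx=-9,dy=-10->C; (2,4):dx=+3,dy=+2->C; (2,5):dx=-8,dy=-14->C
  (2,6):dx=-6,dy=+3->D; (2,7):dx=+2,dy=-8->D; (2,8):dx=-7,dy=-7->C; (2,9):dx=-2,dy=-3->C
  (2,10):dx=-1,dy=-5->C; (3,4):dx=+12,dy=+12->C; (3,5):dx=+1,dy=-4->D; (3,6):dx=+3,dy=+13->C
  (3,7):dx=+11,dy=+2->C; (3,8):dx=+2,dy=+3->C; (3,9):dx=+7,dy=+7->C; (3,10):dx=+8,dy=+5->C
  (4,5):dx=-11,dy=-16->C; (4,6):dx=-9,dy=+1->D; (4,7):dx=-1,dy=-10->C; (4,8):dx=-10,dy=-9->C
  (4,9):dx=-5,dy=-5->C; (4,10):dx=-4,dy=-7->C; (5,6):dx=+2,dy=+17->C; (5,7):dx=+10,dy=+6->C
  (5,8):dx=+1,dy=+7->C; (5,9):dx=+6,dy=+11->C; (5,10):dx=+7,dy=+9->C; (6,7):dx=+8,dy=-11->D
  (6,8):dx=-1,dy=-10->C; (6,9):dx=+4,dy=-6->D; (6,10):dx=+5,dy=-8->D; (7,8):dx=-9,dy=+1->D
  (7,9):dx=-4,dy=+5->D; (7,10):dx=-3,dy=+3->D; (8,9):dx=+5,dy=+4->C; (8,10):dx=+6,dy=+2->C
  (9,10):dx=+1,dy=-2->D
Step 2: C = 26, D = 19, total pairs = 45.
Step 3: tau = (C - D)/(n(n-1)/2) = (26 - 19)/45 = 0.155556.
Step 4: Exact two-sided p-value (enumerate n! = 3628800 permutations of y under H0): p = 0.600654.
Step 5: alpha = 0.1. fail to reject H0.

tau_b = 0.1556 (C=26, D=19), p = 0.600654, fail to reject H0.


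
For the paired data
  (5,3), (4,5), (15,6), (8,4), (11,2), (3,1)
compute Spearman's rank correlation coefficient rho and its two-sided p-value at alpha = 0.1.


Step 1: Rank x and y separately (midranks; no ties here).
rank(x): 5->3, 4->2, 15->6, 8->4, 11->5, 3->1
rank(y): 3->3, 5->5, 6->6, 4->4, 2->2, 1->1
Step 2: d_i = R_x(i) - R_y(i); compute d_i^2.
  (3-3)^2=0, (2-5)^2=9, (6-6)^2=0, (4-4)^2=0, (5-2)^2=9, (1-1)^2=0
sum(d^2) = 18.
Step 3: rho = 1 - 6*18 / (6*(6^2 - 1)) = 1 - 108/210 = 0.485714.
Step 4: Under H0, t = rho * sqrt((n-2)/(1-rho^2)) = 1.1113 ~ t(4).
Step 5: Two-sided p-value from the t-distribution with 4 df = 0.328723.
Step 6: alpha = 0.1. fail to reject H0.

rho = 0.4857, p = 0.328723, fail to reject H0 at alpha = 0.1.


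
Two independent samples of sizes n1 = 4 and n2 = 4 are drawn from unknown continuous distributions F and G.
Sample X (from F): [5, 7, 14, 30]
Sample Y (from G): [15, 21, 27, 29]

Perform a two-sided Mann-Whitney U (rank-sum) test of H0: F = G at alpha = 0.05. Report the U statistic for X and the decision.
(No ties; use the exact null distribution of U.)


Step 1: Combine and sort all 8 observations; assign midranks.
sorted (value, group): (5,X), (7,X), (14,X), (15,Y), (21,Y), (27,Y), (29,Y), (30,X)
ranks: 5->1, 7->2, 14->3, 15->4, 21->5, 27->6, 29->7, 30->8
Step 2: Rank sum for X: R1 = 1 + 2 + 3 + 8 = 14.
Step 3: U_X = R1 - n1(n1+1)/2 = 14 - 4*5/2 = 14 - 10 = 4.
       U_Y = n1*n2 - U_X = 16 - 4 = 12.
Step 4: No ties, so the exact null distribution of U (based on enumerating the C(8,4) = 70 equally likely rank assignments) gives the two-sided p-value.
Step 5: p-value = 0.342857; compare to alpha = 0.05. fail to reject H0.

U_X = 4, p = 0.342857, fail to reject H0 at alpha = 0.05.


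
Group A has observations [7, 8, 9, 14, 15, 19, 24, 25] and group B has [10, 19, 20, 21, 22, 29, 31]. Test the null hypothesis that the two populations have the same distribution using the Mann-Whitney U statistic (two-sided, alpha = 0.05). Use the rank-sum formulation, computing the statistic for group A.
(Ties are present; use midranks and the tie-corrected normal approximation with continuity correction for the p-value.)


Step 1: Combine and sort all 15 observations; assign midranks.
sorted (value, group): (7,X), (8,X), (9,X), (10,Y), (14,X), (15,X), (19,X), (19,Y), (20,Y), (21,Y), (22,Y), (24,X), (25,X), (29,Y), (31,Y)
ranks: 7->1, 8->2, 9->3, 10->4, 14->5, 15->6, 19->7.5, 19->7.5, 20->9, 21->10, 22->11, 24->12, 25->13, 29->14, 31->15
Step 2: Rank sum for X: R1 = 1 + 2 + 3 + 5 + 6 + 7.5 + 12 + 13 = 49.5.
Step 3: U_X = R1 - n1(n1+1)/2 = 49.5 - 8*9/2 = 49.5 - 36 = 13.5.
       U_Y = n1*n2 - U_X = 56 - 13.5 = 42.5.
Step 4: Ties are present, so use the tie-corrected normal approximation (with continuity correction) for the p-value.
Step 5: p-value = 0.104882; compare to alpha = 0.05. fail to reject H0.

U_X = 13.5, p = 0.104882, fail to reject H0 at alpha = 0.05.


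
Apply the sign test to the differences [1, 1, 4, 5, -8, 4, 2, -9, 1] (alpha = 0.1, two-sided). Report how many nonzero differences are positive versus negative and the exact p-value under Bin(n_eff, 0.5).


Step 1: Discard zero differences. Original n = 9; n_eff = number of nonzero differences = 9.
Nonzero differences (with sign): +1, +1, +4, +5, -8, +4, +2, -9, +1
Step 2: Count signs: positive = 7, negative = 2.
Step 3: Under H0: P(positive) = 0.5, so the number of positives S ~ Bin(9, 0.5).
Step 4: Two-sided exact p-value = sum of Bin(9,0.5) probabilities at or below the observed probability = 0.179688.
Step 5: alpha = 0.1. fail to reject H0.

n_eff = 9, pos = 7, neg = 2, p = 0.179688, fail to reject H0.


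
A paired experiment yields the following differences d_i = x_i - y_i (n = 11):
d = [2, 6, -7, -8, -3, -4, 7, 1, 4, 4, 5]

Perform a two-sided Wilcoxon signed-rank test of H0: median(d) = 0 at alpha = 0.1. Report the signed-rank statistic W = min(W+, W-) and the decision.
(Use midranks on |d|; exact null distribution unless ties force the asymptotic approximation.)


Step 1: Drop any zero differences (none here) and take |d_i|.
|d| = [2, 6, 7, 8, 3, 4, 7, 1, 4, 4, 5]
Step 2: Midrank |d_i| (ties get averaged ranks).
ranks: |2|->2, |6|->8, |7|->9.5, |8|->11, |3|->3, |4|->5, |7|->9.5, |1|->1, |4|->5, |4|->5, |5|->7
Step 3: Attach original signs; sum ranks with positive sign and with negative sign.
W+ = 2 + 8 + 9.5 + 1 + 5 + 5 + 7 = 37.5
W- = 9.5 + 11 + 3 + 5 = 28.5
(Check: W+ + W- = 66 should equal n(n+1)/2 = 66.)
Step 4: Test statistic W = min(W+, W-) = 28.5.
Step 5: Ties in |d|, so use the tie-corrected normal approximation.
        E[W] = n(n+1)/4 = 11*12/4 = 33.
        Tie groups: |d|=4 (t=3), |d|=7 (t=2); sum(t^3 - t) = 30.
        Var[W] = n(n+1)(2n+1)/24 - sum(t^3-t)/48 = 3036/24 - 30/48 = 125.875.
        z = (W - E[W]) / sqrt(Var[W]) = (28.5 - 33) / 11.2194 = -0.4011.
        Two-sided p = 2*Phi(z) = 0.688353.
Step 6: alpha = 0.1. fail to reject H0.

W+ = 37.5, W- = 28.5, W = min = 28.5, p = 0.688353, fail to reject H0.


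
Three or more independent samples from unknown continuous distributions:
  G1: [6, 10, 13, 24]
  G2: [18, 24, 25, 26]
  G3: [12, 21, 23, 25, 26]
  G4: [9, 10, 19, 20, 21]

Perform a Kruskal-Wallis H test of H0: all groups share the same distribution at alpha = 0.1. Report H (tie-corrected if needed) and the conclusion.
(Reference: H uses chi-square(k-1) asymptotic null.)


Step 1: Combine all N = 18 observations and assign midranks.
sorted (value, group, rank): (6,G1,1), (9,G4,2), (10,G1,3.5), (10,G4,3.5), (12,G3,5), (13,G1,6), (18,G2,7), (19,G4,8), (20,G4,9), (21,G3,10.5), (21,G4,10.5), (23,G3,12), (24,G1,13.5), (24,G2,13.5), (25,G2,15.5), (25,G3,15.5), (26,G2,17.5), (26,G3,17.5)
Step 2: Sum ranks within each group.
R_1 = 24 (n_1 = 4)
R_2 = 53.5 (n_2 = 4)
R_3 = 60.5 (n_3 = 5)
R_4 = 33 (n_4 = 5)
Step 3: H = 12/(N(N+1)) * sum(R_i^2/n_i) - 3(N+1)
     = 12/(18*19) * (24^2/4 + 53.5^2/4 + 60.5^2/5 + 33^2/5) - 3*19
     = 0.035088 * 1809.41 - 57
     = 6.488158.
Step 4: Ties present; correction factor C = 1 - 30/(18^3 - 18) = 0.994840. Corrected H = 6.488158 / 0.994840 = 6.521810.
Step 5: Under H0, H ~ chi^2(3); p-value = 0.088806.
Step 6: alpha = 0.1. reject H0.

H = 6.5218, df = 3, p = 0.088806, reject H0.


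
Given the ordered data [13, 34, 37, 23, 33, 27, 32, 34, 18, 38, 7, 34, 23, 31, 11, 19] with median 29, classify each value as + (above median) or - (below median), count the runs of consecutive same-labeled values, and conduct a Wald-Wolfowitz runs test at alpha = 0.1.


Step 1: Compute median = 29; label A = above, B = below.
Labels in order: BAABABAABABABABB  (n_A = 8, n_B = 8)
Step 2: Count runs R = 13.
Step 3: Under H0 (random ordering), E[R] = 2*n_A*n_B/(n_A+n_B) + 1 = 2*8*8/16 + 1 = 9.0000.
        Var[R] = 2*n_A*n_B*(2*n_A*n_B - n_A - n_B) / ((n_A+n_B)^2 * (n_A+n_B-1)) = 14336/3840 = 3.7333.
        SD[R] = 1.9322.
Step 4: Continuity-corrected z = (R - 0.5 - E[R]) / SD[R] = (13 - 0.5 - 9.0000) / 1.9322 = 1.8114.
Step 5: Two-sided p-value via normal approximation = 2*(1 - Phi(|z|)) = 0.070076.
Step 6: alpha = 0.1. reject H0.

R = 13, z = 1.8114, p = 0.070076, reject H0.


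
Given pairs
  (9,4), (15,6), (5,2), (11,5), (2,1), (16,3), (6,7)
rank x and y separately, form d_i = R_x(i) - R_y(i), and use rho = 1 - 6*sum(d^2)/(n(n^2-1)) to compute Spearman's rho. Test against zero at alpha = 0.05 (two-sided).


Step 1: Rank x and y separately (midranks; no ties here).
rank(x): 9->4, 15->6, 5->2, 11->5, 2->1, 16->7, 6->3
rank(y): 4->4, 6->6, 2->2, 5->5, 1->1, 3->3, 7->7
Step 2: d_i = R_x(i) - R_y(i); compute d_i^2.
  (4-4)^2=0, (6-6)^2=0, (2-2)^2=0, (5-5)^2=0, (1-1)^2=0, (7-3)^2=16, (3-7)^2=16
sum(d^2) = 32.
Step 3: rho = 1 - 6*32 / (7*(7^2 - 1)) = 1 - 192/336 = 0.428571.
Step 4: Under H0, t = rho * sqrt((n-2)/(1-rho^2)) = 1.0607 ~ t(5).
Step 5: Two-sided p-value from the t-distribution with 5 df = 0.337368.
Step 6: alpha = 0.05. fail to reject H0.

rho = 0.4286, p = 0.337368, fail to reject H0 at alpha = 0.05.


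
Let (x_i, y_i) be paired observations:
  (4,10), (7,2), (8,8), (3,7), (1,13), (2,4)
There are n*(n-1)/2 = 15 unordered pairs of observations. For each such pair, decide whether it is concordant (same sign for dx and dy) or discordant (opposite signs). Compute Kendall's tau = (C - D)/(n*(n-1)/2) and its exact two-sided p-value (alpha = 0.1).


Step 1: Enumerate the 15 unordered pairs (i,j) with i<j and classify each by sign(x_j-x_i) * sign(y_j-y_i).
  (1,2):dx=+3,dy=-8->D; (1,3):dx=+4,dy=-2->D; (1,4):dx=-1,dy=-3->C; (1,5):dx=-3,dy=+3->D
  (1,6):dx=-2,dy=-6->C; (2,3):dx=+1,dy=+6->C; (2,4):dx=-4,dy=+5->D; (2,5):dx=-6,dy=+11->D
  (2,6):dx=-5,dy=+2->D; (3,4):dx=-5,dy=-1->C; (3,5):dx=-7,dy=+5->D; (3,6):dx=-6,dy=-4->C
  (4,5):dx=-2,dy=+6->D; (4,6):dx=-1,dy=-3->C; (5,6):dx=+1,dy=-9->D
Step 2: C = 6, D = 9, total pairs = 15.
Step 3: tau = (C - D)/(n(n-1)/2) = (6 - 9)/15 = -0.200000.
Step 4: Exact two-sided p-value (enumerate n! = 720 permutations of y under H0): p = 0.719444.
Step 5: alpha = 0.1. fail to reject H0.

tau_b = -0.2000 (C=6, D=9), p = 0.719444, fail to reject H0.


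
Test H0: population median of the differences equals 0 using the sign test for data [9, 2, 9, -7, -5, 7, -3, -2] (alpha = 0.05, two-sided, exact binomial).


Step 1: Discard zero differences. Original n = 8; n_eff = number of nonzero differences = 8.
Nonzero differences (with sign): +9, +2, +9, -7, -5, +7, -3, -2
Step 2: Count signs: positive = 4, negative = 4.
Step 3: Under H0: P(positive) = 0.5, so the number of positives S ~ Bin(8, 0.5).
Step 4: Two-sided exact p-value = sum of Bin(8,0.5) probabilities at or below the observed probability = 1.000000.
Step 5: alpha = 0.05. fail to reject H0.

n_eff = 8, pos = 4, neg = 4, p = 1.000000, fail to reject H0.


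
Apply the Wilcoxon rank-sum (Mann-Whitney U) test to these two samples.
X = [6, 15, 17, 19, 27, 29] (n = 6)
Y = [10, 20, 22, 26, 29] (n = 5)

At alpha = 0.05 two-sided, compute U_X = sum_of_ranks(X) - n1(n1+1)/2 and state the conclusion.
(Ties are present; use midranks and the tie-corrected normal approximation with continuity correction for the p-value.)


Step 1: Combine and sort all 11 observations; assign midranks.
sorted (value, group): (6,X), (10,Y), (15,X), (17,X), (19,X), (20,Y), (22,Y), (26,Y), (27,X), (29,X), (29,Y)
ranks: 6->1, 10->2, 15->3, 17->4, 19->5, 20->6, 22->7, 26->8, 27->9, 29->10.5, 29->10.5
Step 2: Rank sum for X: R1 = 1 + 3 + 4 + 5 + 9 + 10.5 = 32.5.
Step 3: U_X = R1 - n1(n1+1)/2 = 32.5 - 6*7/2 = 32.5 - 21 = 11.5.
       U_Y = n1*n2 - U_X = 30 - 11.5 = 18.5.
Step 4: Ties are present, so use the tie-corrected normal approximation (with continuity correction) for the p-value.
Step 5: p-value = 0.583025; compare to alpha = 0.05. fail to reject H0.

U_X = 11.5, p = 0.583025, fail to reject H0 at alpha = 0.05.


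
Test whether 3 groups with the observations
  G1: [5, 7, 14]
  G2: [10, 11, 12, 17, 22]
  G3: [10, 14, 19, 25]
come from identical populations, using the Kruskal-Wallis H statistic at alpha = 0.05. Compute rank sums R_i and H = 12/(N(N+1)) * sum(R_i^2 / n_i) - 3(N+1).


Step 1: Combine all N = 12 observations and assign midranks.
sorted (value, group, rank): (5,G1,1), (7,G1,2), (10,G2,3.5), (10,G3,3.5), (11,G2,5), (12,G2,6), (14,G1,7.5), (14,G3,7.5), (17,G2,9), (19,G3,10), (22,G2,11), (25,G3,12)
Step 2: Sum ranks within each group.
R_1 = 10.5 (n_1 = 3)
R_2 = 34.5 (n_2 = 5)
R_3 = 33 (n_3 = 4)
Step 3: H = 12/(N(N+1)) * sum(R_i^2/n_i) - 3(N+1)
     = 12/(12*13) * (10.5^2/3 + 34.5^2/5 + 33^2/4) - 3*13
     = 0.076923 * 547.05 - 39
     = 3.080769.
Step 4: Ties present; correction factor C = 1 - 12/(12^3 - 12) = 0.993007. Corrected H = 3.080769 / 0.993007 = 3.102465.
Step 5: Under H0, H ~ chi^2(2); p-value = 0.211987.
Step 6: alpha = 0.05. fail to reject H0.

H = 3.1025, df = 2, p = 0.211987, fail to reject H0.


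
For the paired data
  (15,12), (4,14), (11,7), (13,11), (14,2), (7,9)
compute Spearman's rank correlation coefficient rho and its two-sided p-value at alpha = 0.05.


Step 1: Rank x and y separately (midranks; no ties here).
rank(x): 15->6, 4->1, 11->3, 13->4, 14->5, 7->2
rank(y): 12->5, 14->6, 7->2, 11->4, 2->1, 9->3
Step 2: d_i = R_x(i) - R_y(i); compute d_i^2.
  (6-5)^2=1, (1-6)^2=25, (3-2)^2=1, (4-4)^2=0, (5-1)^2=16, (2-3)^2=1
sum(d^2) = 44.
Step 3: rho = 1 - 6*44 / (6*(6^2 - 1)) = 1 - 264/210 = -0.257143.
Step 4: Under H0, t = rho * sqrt((n-2)/(1-rho^2)) = -0.5322 ~ t(4).
Step 5: Two-sided p-value from the t-distribution with 4 df = 0.622787.
Step 6: alpha = 0.05. fail to reject H0.

rho = -0.2571, p = 0.622787, fail to reject H0 at alpha = 0.05.


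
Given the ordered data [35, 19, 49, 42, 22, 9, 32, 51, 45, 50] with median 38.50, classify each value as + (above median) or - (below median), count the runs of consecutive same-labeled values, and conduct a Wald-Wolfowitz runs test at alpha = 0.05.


Step 1: Compute median = 38.50; label A = above, B = below.
Labels in order: BBAABBBAAA  (n_A = 5, n_B = 5)
Step 2: Count runs R = 4.
Step 3: Under H0 (random ordering), E[R] = 2*n_A*n_B/(n_A+n_B) + 1 = 2*5*5/10 + 1 = 6.0000.
        Var[R] = 2*n_A*n_B*(2*n_A*n_B - n_A - n_B) / ((n_A+n_B)^2 * (n_A+n_B-1)) = 2000/900 = 2.2222.
        SD[R] = 1.4907.
Step 4: Continuity-corrected z = (R + 0.5 - E[R]) / SD[R] = (4 + 0.5 - 6.0000) / 1.4907 = -1.0062.
Step 5: Two-sided p-value via normal approximation = 2*(1 - Phi(|z|)) = 0.314305.
Step 6: alpha = 0.05. fail to reject H0.

R = 4, z = -1.0062, p = 0.314305, fail to reject H0.


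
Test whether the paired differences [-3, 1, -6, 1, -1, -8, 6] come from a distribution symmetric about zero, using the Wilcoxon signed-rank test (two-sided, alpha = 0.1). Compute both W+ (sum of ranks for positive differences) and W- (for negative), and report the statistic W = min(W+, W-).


Step 1: Drop any zero differences (none here) and take |d_i|.
|d| = [3, 1, 6, 1, 1, 8, 6]
Step 2: Midrank |d_i| (ties get averaged ranks).
ranks: |3|->4, |1|->2, |6|->5.5, |1|->2, |1|->2, |8|->7, |6|->5.5
Step 3: Attach original signs; sum ranks with positive sign and with negative sign.
W+ = 2 + 2 + 5.5 = 9.5
W- = 4 + 5.5 + 2 + 7 = 18.5
(Check: W+ + W- = 28 should equal n(n+1)/2 = 28.)
Step 4: Test statistic W = min(W+, W-) = 9.5.
Step 5: Ties in |d|, so use the tie-corrected normal approximation.
        E[W] = n(n+1)/4 = 7*8/4 = 14.
        Tie groups: |d|=1 (t=3), |d|=6 (t=2); sum(t^3 - t) = 30.
        Var[W] = n(n+1)(2n+1)/24 - sum(t^3-t)/48 = 840/24 - 30/48 = 34.375.
        z = (W - E[W]) / sqrt(Var[W]) = (9.5 - 14) / 5.8630 = -0.7675.
        Two-sided p = 2*Phi(z) = 0.442771.
Step 6: alpha = 0.1. fail to reject H0.

W+ = 9.5, W- = 18.5, W = min = 9.5, p = 0.442771, fail to reject H0.


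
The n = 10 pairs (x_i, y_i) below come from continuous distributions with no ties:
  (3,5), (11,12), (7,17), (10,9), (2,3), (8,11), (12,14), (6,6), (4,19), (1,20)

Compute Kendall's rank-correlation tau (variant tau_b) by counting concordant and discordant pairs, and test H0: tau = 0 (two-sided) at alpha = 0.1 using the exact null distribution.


Step 1: Enumerate the 45 unordered pairs (i,j) with i<j and classify each by sign(x_j-x_i) * sign(y_j-y_i).
  (1,2):dx=+8,dy=+7->C; (1,3):dx=+4,dy=+12->C; (1,4):dx=+7,dy=+4->C; (1,5):dx=-1,dy=-2->C
  (1,6):dx=+5,dy=+6->C; (1,7):dx=+9,dy=+9->C; (1,8):dx=+3,dy=+1->C; (1,9):dx=+1,dy=+14->C
  (1,10):dx=-2,dy=+15->D; (2,3):dx=-4,dy=+5->D; (2,4):dx=-1,dy=-3->C; (2,5):dx=-9,dy=-9->C
  (2,6):dx=-3,dy=-1->C; (2,7):dx=+1,dy=+2->C; (2,8):dx=-5,dy=-6->C; (2,9):dx=-7,dy=+7->D
  (2,10):dx=-10,dy=+8->D; (3,4):dx=+3,dy=-8->D; (3,5):dx=-5,dy=-14->C; (3,6):dx=+1,dy=-6->D
  (3,7):dx=+5,dy=-3->D; (3,8):dx=-1,dy=-11->C; (3,9):dx=-3,dy=+2->D; (3,10):dx=-6,dy=+3->D
  (4,5):dx=-8,dy=-6->C; (4,6):dx=-2,dy=+2->D; (4,7):dx=+2,dy=+5->C; (4,8):dx=-4,dy=-3->C
  (4,9):dx=-6,dy=+10->D; (4,10):dx=-9,dy=+11->D; (5,6):dx=+6,dy=+8->C; (5,7):dx=+10,dy=+11->C
  (5,8):dx=+4,dy=+3->C; (5,9):dx=+2,dy=+16->C; (5,10):dx=-1,dy=+17->D; (6,7):dx=+4,dy=+3->C
  (6,8):dx=-2,dy=-5->C; (6,9):dx=-4,dy=+8->D; (6,10):dx=-7,dy=+9->D; (7,8):dx=-6,dy=-8->C
  (7,9):dx=-8,dy=+5->D; (7,10):dx=-11,dy=+6->D; (8,9):dx=-2,dy=+13->D; (8,10):dx=-5,dy=+14->D
  (9,10):dx=-3,dy=+1->D
Step 2: C = 25, D = 20, total pairs = 45.
Step 3: tau = (C - D)/(n(n-1)/2) = (25 - 20)/45 = 0.111111.
Step 4: Exact two-sided p-value (enumerate n! = 3628800 permutations of y under H0): p = 0.727490.
Step 5: alpha = 0.1. fail to reject H0.

tau_b = 0.1111 (C=25, D=20), p = 0.727490, fail to reject H0.
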